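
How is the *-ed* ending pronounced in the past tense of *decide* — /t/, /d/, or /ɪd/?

/ɪd/

The stem *decide* ends in /t/ or /d/.
The -ed suffix is realized as /ɪd/ after /t, d/; as /t/ after other voiceless consonants; and as /d/ after other voiced sounds.
So -ed on *decide* is pronounced /ɪd/.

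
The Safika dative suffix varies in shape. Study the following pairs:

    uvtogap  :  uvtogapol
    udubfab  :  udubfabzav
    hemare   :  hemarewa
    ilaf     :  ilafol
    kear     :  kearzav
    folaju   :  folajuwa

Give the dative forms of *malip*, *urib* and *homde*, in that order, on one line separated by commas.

The pattern is voicing of the final sound: -ol when the stem ends in a voiceless consonant (*uvtogap*, *ilaf*); -zav when the stem ends in a voiced consonant (*udubfab*, *kear*); -wa when the stem ends in a vowel (*hemare*, *folaju*).
*malip*: final sound = /p/, a voiceless consonant → -ol → *malipol*.
Since the final sound of *urib* is /b/ (a voiced consonant), it takes -zav, giving *uribzav*.
The final sound of *homde* is /e/, which is a vowel, so the suffix is -wa, giving *homdewa*.

malipol, uribzav, homdewa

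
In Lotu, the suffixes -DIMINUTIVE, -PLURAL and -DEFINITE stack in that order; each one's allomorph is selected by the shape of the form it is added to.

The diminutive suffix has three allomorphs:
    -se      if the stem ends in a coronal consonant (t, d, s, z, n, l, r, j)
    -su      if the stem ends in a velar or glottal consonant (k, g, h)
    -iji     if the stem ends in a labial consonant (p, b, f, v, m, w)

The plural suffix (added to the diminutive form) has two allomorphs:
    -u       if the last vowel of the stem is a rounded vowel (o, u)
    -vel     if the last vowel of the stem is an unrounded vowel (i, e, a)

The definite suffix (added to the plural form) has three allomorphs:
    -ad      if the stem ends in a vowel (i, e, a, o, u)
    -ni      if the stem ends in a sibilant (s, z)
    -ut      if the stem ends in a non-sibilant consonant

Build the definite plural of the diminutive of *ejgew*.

The final consonant of *ejgew* is /w/, which is labial, so the diminutive suffix is -iji, giving *ejgewiji*.
The last vowel of the diminutive form *ejgewiji* is /i/, which is an unrounded vowel, so the plural suffix is -vel, giving *ejgewijivel*.
The plural form *ejgewijivel*: final sound = /l/, a non-sibilant consonant → -ut → *ejgewijivelut*.

ejgewijivelut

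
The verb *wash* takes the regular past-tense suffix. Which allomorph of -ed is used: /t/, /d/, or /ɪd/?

The stem *wash* ends in a voiceless consonant other than /t/.
The -ed suffix is realized as /ɪd/ after /t, d/; as /t/ after other voiceless consonants; and as /d/ after other voiced sounds.
So -ed on *wash* is pronounced /t/.

/t/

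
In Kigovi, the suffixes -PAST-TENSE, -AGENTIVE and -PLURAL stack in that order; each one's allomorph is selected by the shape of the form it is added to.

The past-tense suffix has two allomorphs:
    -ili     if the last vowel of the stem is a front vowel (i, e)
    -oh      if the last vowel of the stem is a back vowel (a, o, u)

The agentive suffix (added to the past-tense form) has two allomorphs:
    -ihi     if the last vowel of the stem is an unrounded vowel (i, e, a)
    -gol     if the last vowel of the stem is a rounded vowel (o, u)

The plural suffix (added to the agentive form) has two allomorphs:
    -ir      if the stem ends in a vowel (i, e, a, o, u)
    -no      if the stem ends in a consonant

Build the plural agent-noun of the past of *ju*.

Since the last vowel of *ju* is /u/ (a back vowel), it takes -oh, giving *juoh*.
The last vowel of the past-tense form *juoh* is /o/, which is a rounded vowel, so the agentive suffix is -gol, giving *juohgol*.
The agentive form *juohgol* — final sound /l/ (a consonant) → -no → *juohgolno*.

juohgolno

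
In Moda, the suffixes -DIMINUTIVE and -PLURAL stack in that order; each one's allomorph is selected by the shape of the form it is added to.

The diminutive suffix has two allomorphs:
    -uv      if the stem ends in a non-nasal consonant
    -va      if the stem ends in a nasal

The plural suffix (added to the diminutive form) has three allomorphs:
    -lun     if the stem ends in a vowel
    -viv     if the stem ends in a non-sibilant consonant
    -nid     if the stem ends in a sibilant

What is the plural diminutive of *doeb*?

doebuvviv

*doeb* — final consonant /b/ (non-nasal) → -uv → *doebuv*.
The diminutive form *doebuv* — final sound /v/ (a non-sibilant consonant) → -viv → *doebuvviv*.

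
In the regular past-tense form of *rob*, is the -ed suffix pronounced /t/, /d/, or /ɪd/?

/d/

The stem *rob* ends in a voiced sound other than /d/.
The -ed suffix is realized as /ɪd/ after /t, d/; as /t/ after other voiceless consonants; and as /d/ after other voiced sounds.
So -ed on *rob* is pronounced /d/.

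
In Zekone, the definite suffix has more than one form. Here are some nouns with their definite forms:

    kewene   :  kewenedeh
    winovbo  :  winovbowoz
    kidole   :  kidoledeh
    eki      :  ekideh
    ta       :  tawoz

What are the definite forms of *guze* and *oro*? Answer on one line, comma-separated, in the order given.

Looking at the last vowel of each stem: -deh when the last vowel of the stem is a front vowel (*kewene*, *kidole*, *eki*); -woz when the last vowel of the stem is a back vowel (*winovbo*, *ta*).
*guze* — last vowel /e/ (a front vowel) → -deh → *guzedeh*.
The last vowel of *oro* is /o/, which is a back vowel, so the suffix is -woz, giving *orowoz*.

guzedeh, orowoz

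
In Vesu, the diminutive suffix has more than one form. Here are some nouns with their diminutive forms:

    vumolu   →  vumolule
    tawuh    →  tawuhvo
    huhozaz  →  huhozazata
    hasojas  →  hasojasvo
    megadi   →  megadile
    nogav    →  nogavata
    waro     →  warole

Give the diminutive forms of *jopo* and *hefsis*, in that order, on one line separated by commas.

The suffix is conditioned by the final sound: -vo when the stem ends in a voiceless consonant (*tawuh*, *hasojas*); -ata when the stem ends in a voiced consonant (*huhozaz*, *nogav*); -le when the stem ends in a vowel (*vumolu*, *megadi*, *waro*).
*jopo*: final sound = /o/, a vowel → -le → *jopole*.
*hefsis*: final sound = /s/, a voiceless consonant → -vo → *hefsisvo*.

jopole, hefsisvo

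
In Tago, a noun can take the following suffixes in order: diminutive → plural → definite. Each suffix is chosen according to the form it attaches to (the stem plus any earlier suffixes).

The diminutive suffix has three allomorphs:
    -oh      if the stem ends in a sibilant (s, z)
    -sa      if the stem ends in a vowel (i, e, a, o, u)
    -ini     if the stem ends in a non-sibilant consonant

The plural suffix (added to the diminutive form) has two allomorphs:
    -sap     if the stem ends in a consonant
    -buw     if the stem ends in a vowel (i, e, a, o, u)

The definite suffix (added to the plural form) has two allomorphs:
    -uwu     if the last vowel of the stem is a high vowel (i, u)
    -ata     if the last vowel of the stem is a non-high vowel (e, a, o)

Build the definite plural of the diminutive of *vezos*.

vezosohsapata

The final sound of *vezos* is /s/, which is a sibilant, so the diminutive suffix is -oh, giving *vezosoh*.
The final sound of the diminutive form *vezosoh* is /h/, which is a consonant, so the plural suffix is -sap, giving *vezosohsap*.
The plural form *vezosohsap* — last vowel /a/ (a non-high vowel) → -ata → *vezosohsapata*.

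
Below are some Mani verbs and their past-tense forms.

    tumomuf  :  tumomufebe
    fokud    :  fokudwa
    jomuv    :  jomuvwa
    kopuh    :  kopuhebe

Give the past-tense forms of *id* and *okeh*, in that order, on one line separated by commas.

The pattern is voicing of the final consonant: -ebe when the stem ends in a voiceless consonant (*tumomuf*, *kopuh*); -wa when the stem ends in a voiced consonant (*fokud*, *jomuv*).
*id* — final consonant /d/ (voiced) → -wa → *idwa*.
*okeh* — final consonant /h/ (voiceless) → -ebe → *okehebe*.

idwa, okehebe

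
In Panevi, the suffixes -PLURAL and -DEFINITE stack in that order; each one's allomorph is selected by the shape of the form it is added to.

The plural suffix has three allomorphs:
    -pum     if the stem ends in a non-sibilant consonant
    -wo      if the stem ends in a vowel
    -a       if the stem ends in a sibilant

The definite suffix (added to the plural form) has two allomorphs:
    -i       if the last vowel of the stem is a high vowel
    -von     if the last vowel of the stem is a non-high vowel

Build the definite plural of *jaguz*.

jaguzavon

*jaguz* — final sound /z/ (a sibilant) → -a → *jaguza*.
The plural form *jaguza* — last vowel /a/ (a non-high vowel) → -von → *jaguzavon*.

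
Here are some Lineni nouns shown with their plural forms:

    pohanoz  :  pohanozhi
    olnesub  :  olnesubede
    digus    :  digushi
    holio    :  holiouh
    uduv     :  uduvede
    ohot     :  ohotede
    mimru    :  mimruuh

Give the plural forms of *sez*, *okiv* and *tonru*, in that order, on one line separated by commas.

sezhi, okivede, tonruuh

The pattern is sibilance of the final sound: -hi when the stem ends in a sibilant (*pohanoz*, *digus*); -ede when the stem ends in a non-sibilant consonant (*olnesub*, *uduv*, *ohot*); -uh when the stem ends in a vowel (*holio*, *mimru*).
*sez*: final sound = /z/, a sibilant → -hi → *sezhi*.
The final sound of *okiv* is /v/, which is a non-sibilant consonant, so the suffix is -ede, giving *okivede*.
*tonru* — final sound /u/ (a vowel) → -uh → *tonruuh*.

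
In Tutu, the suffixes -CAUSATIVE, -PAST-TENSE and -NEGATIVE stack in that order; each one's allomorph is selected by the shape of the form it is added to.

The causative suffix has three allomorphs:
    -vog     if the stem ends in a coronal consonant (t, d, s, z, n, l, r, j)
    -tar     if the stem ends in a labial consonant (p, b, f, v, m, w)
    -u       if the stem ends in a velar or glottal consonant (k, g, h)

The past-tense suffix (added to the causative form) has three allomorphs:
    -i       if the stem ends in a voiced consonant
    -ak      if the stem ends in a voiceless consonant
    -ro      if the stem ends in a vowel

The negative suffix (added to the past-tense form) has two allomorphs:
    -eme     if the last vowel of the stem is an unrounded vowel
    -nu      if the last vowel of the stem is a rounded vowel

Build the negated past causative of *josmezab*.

josmezabtarieme

*josmezab*: final consonant = /b/, labial → -tar → *josmezabtar*.
The causative form *josmezabtar* — final sound /r/ (a voiced consonant) → -i → *josmezabtari*.
Since the last vowel of the past-tense form *josmezabtari* is /i/ (an unrounded vowel), it takes -eme, giving *josmezabtarieme*.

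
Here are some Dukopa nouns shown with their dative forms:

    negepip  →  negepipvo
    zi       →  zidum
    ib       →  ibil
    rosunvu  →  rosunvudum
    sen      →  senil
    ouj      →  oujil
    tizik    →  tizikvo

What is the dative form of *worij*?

worijil

The alternation tracks the final sound of the stem — -vo when the stem ends in a voiceless consonant (*negepip*, *tizik*); -il when the stem ends in a voiced consonant (*ib*, *sen*, *ouj*); -dum when the stem ends in a vowel (*zi*, *rosunvu*).
Since the final sound of *worij* is /j/ (a voiced consonant), it takes -il, giving *worijil*.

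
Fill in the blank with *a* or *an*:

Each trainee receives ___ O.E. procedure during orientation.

an

The indefinite article is chosen by the initial *sound* of the following word, not its spelling.
The initialism *O.E.* is read letter by letter; the first letter, O, is pronounced /oʊ/, which begins with a vowel sound.
So the article is *an*: Each trainee receives an O.E. procedure during orientation.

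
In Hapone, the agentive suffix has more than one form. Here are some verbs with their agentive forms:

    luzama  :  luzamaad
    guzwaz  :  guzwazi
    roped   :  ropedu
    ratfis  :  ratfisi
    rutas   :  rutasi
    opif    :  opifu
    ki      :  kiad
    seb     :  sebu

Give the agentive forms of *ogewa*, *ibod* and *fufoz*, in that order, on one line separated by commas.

ogewaad, ibodu, fufozi

The pattern is sibilance of the final sound: -i when the stem ends in a sibilant (*guzwaz*, *ratfis*, *rutas*); -u when the stem ends in a non-sibilant consonant (*roped*, *opif*, *seb*); -ad when the stem ends in a vowel (*luzama*, *ki*).
*ogewa*: final sound = /a/, a vowel → -ad → *ogewaad*.
*ibod*: final sound = /d/, a non-sibilant consonant → -u → *ibodu*.
The final sound of *fufoz* is /z/, which is a sibilant, so the suffix is -i, giving *fufozi*.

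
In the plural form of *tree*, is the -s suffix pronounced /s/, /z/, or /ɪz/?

/z/

The stem *tree* ends in a voiced non-sibilant sound.
The plural suffix surfaces as /ɪz/ after sibilants, /s/ after other voiceless consonants, and /z/ after other voiced sounds.
So the plural -s on *tree* is pronounced /z/.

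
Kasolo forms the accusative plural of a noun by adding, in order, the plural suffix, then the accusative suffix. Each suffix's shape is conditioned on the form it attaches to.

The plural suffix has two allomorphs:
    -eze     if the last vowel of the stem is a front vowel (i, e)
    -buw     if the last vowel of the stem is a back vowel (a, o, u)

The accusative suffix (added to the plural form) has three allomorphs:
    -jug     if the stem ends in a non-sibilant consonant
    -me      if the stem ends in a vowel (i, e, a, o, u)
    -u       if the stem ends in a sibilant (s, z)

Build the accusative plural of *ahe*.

aheezeme

*ahe*: last vowel = /e/, a front vowel → -eze → *aheeze*.
The plural form *aheeze*: final sound = /e/, a vowel → -me → *aheezeme*.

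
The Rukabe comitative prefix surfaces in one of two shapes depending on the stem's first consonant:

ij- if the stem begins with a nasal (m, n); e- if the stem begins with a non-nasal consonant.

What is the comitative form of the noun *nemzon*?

ijnemzon

Since the first consonant of *nemzon* is /n/ (a nasal), it takes ij-, giving *ijnemzon*.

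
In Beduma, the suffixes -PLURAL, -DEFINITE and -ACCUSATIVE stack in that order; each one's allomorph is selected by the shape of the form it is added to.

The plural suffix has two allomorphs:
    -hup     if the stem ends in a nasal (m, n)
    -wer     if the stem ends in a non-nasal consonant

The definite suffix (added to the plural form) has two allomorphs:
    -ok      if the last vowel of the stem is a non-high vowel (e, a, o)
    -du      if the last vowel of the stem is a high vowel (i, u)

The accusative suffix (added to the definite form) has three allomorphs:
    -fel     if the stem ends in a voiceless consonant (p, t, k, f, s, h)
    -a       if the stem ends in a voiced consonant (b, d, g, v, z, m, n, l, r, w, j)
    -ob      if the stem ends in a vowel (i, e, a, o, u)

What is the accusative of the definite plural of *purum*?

*purum* — final consonant /m/ (a nasal) → -hup → *purumhup*.
The plural form *purumhup*: last vowel = /u/, a high vowel → -du → *purumhupdu*.
Since the final sound of the definite form *purumhupdu* is /u/ (a vowel), it takes -ob, giving *purumhupduob*.

purumhupduob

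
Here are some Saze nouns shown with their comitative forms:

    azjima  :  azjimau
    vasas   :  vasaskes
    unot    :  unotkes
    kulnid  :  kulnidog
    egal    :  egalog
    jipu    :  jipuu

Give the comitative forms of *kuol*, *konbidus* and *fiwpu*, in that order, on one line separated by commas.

Looking at the final sound of each stem: -kes when the stem ends in a voiceless consonant (*vasas*, *unot*); -og when the stem ends in a voiced consonant (*kulnid*, *egal*); -u when the stem ends in a vowel (*azjima*, *jipu*).
*kuol*: final sound = /l/, a voiced consonant → -og → *kuolog*.
Since the final sound of *konbidus* is /s/ (a voiceless consonant), it takes -kes, giving *konbiduskes*.
The final sound of *fiwpu* is /u/, which is a vowel, so the suffix is -u, giving *fiwpuu*.

kuolog, konbiduskes, fiwpuu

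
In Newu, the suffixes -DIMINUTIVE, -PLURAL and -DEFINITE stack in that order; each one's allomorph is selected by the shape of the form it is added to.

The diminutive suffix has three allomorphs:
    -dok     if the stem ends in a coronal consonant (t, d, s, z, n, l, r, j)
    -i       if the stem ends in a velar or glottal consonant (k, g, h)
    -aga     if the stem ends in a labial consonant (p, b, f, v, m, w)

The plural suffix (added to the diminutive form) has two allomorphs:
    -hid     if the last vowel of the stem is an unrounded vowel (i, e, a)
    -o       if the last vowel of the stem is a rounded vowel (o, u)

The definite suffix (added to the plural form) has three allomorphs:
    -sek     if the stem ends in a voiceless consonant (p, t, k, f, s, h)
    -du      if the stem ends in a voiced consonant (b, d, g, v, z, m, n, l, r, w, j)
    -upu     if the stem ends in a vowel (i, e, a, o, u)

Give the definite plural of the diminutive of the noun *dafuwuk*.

The final consonant of *dafuwuk* is /k/, which is velar/glottal, so the diminutive suffix is -i, giving *dafuwuki*.
Since the last vowel of the diminutive form *dafuwuki* is /i/ (an unrounded vowel), it takes -hid, giving *dafuwukihid*.
The plural form *dafuwukihid* — final sound /d/ (a voiced consonant) → -du → *dafuwukihiddu*.

dafuwukihiddu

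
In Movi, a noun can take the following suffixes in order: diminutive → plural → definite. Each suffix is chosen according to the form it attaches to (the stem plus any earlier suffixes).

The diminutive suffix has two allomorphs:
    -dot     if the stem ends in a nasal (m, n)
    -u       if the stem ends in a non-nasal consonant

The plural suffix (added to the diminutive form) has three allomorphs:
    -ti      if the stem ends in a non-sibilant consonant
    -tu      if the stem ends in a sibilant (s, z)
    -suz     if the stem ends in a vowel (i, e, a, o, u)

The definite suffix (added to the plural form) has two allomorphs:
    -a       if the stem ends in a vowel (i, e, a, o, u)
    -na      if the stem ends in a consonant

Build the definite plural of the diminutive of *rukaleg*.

rukalegusuzna

*rukaleg* — final consonant /g/ (non-nasal) → -u → *rukalegu*.
The final sound of the diminutive form *rukalegu* is /u/, which is a vowel, so the plural suffix is -suz, giving *rukalegusuz*.
Since the final sound of the plural form *rukalegusuz* is /z/ (a consonant), it takes -na, giving *rukalegusuzna*.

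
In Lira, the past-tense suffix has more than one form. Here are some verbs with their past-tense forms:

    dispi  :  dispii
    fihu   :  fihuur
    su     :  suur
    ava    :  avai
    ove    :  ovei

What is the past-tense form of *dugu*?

duguur

The alternation tracks the last vowel of the stem — -ur when the last vowel of the stem is a rounded vowel (*fihu*, *su*); -i when the last vowel of the stem is an unrounded vowel (*dispi*, *ava*, *ove*).
*dugu* — last vowel /u/ (a rounded vowel) → -ur → *duguur*.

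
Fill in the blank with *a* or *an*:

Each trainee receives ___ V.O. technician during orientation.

a

The indefinite article is chosen by the initial *sound* of the following word, not its spelling.
The initialism *V.O.* is read letter by letter; the first letter, V, is pronounced /viː/, which begins with a consonant sound.
So the article is *a*: Each trainee receives a V.O. technician during orientation.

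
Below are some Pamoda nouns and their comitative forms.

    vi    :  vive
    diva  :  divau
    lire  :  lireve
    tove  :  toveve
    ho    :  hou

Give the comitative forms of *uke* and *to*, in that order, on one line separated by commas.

Looking at the last vowel of each stem: -ve when the last vowel of the stem is a front vowel (*vi*, *lire*, *tove*); -u when the last vowel of the stem is a back vowel (*diva*, *ho*).
The last vowel of *uke* is /e/, which is a front vowel, so the suffix is -ve, giving *ukeve*.
*to* — last vowel /o/ (a back vowel) → -u → *tou*.

ukeve, tou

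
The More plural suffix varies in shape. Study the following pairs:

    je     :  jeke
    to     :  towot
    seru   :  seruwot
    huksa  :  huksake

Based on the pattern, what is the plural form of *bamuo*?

The suffix is conditioned by the last vowel: -wot when the last vowel of the stem is a rounded vowel (*to*, *seru*); -ke when the last vowel of the stem is an unrounded vowel (*je*, *huksa*).
Since the last vowel of *bamuo* is /o/ (a rounded vowel), it takes -wot, giving *bamuowot*.

bamuowot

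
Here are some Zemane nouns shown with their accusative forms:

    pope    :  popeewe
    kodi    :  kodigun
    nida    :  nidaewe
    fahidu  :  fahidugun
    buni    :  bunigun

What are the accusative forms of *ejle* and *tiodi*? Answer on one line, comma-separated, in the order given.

The suffix is conditioned by the last vowel: -gun when the last vowel of the stem is a high vowel (*kodi*, *fahidu*, *buni*); -ewe when the last vowel of the stem is a non-high vowel (*pope*, *nida*).
The last vowel of *ejle* is /e/, which is a non-high vowel, so the suffix is -ewe, giving *ejleewe*.
*tiodi* — last vowel /i/ (a high vowel) → -gun → *tiodigun*.

ejleewe, tiodigun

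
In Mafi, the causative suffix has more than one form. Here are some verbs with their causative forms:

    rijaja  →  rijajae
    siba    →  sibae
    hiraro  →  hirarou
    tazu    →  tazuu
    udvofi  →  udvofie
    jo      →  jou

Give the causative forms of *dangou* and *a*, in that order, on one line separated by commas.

Looking at the last vowel of each stem: -u when the last vowel of the stem is a rounded vowel (*hiraro*, *tazu*, *jo*); -e when the last vowel of the stem is an unrounded vowel (*rijaja*, *siba*, *udvofi*).
Since the last vowel of *dangou* is /u/ (a rounded vowel), it takes -u, giving *dangouu*.
*a*: last vowel = /a/, an unrounded vowel → -e → *ae*.

dangouu, ae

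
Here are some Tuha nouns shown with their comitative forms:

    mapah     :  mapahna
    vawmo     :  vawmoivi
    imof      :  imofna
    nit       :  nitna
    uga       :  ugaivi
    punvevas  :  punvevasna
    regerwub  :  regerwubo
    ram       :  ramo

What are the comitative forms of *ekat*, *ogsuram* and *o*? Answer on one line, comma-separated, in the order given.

ekatna, ogsuramo, oivi

The alternation tracks the final sound of the stem — -na when the stem ends in a voiceless consonant (*mapah*, *imof*, *nit*, *punvevas*); -o when the stem ends in a voiced consonant (*regerwub*, *ram*); -ivi when the stem ends in a vowel (*vawmo*, *uga*).
Since the final sound of *ekat* is /t/ (a voiceless consonant), it takes -na, giving *ekatna*.
*ogsuram* — final sound /m/ (a voiced consonant) → -o → *ogsuramo*.
The final sound of *o* is /o/, which is a vowel, so the suffix is -ivi, giving *oivi*.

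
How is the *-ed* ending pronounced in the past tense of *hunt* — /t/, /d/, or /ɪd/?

/ɪd/

The stem *hunt* ends in /t/ or /d/.
The -ed suffix is realized as /ɪd/ after /t, d/; as /t/ after other voiceless consonants; and as /d/ after other voiced sounds.
So -ed on *hunt* is pronounced /ɪd/.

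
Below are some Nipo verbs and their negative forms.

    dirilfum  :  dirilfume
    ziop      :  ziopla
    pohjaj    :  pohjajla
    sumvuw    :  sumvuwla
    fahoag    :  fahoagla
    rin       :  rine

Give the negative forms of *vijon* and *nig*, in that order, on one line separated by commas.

Looking at the final consonant of each stem: -e when the stem ends in a nasal (*dirilfum*, *rin*); -la when the stem ends in a non-nasal consonant (*ziop*, *pohjaj*, *sumvuw*, *fahoag*).
*vijon*: final consonant = /n/, a nasal → -e → *vijone*.
*nig* — final consonant /g/ (non-nasal) → -la → *nigla*.

vijone, nigla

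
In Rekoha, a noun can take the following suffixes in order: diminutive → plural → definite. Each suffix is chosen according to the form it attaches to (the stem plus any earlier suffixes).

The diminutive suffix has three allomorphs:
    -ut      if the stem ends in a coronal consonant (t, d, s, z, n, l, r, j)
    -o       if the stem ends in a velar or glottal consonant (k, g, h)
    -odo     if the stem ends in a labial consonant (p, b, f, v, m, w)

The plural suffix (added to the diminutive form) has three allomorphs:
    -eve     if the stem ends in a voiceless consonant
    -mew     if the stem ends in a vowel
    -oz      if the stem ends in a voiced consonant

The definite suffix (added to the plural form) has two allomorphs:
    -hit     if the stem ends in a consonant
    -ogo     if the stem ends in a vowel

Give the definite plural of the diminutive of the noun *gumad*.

Since the final consonant of *gumad* is /d/ (coronal), it takes -ut, giving *gumadut*.
The final sound of the diminutive form *gumadut* is /t/, which is a voiceless consonant, so the plural suffix is -eve, giving *gumaduteve*.
The final sound of the plural form *gumaduteve* is /e/, which is a vowel, so the definite suffix is -ogo, giving *gumaduteveogo*.

gumaduteveogo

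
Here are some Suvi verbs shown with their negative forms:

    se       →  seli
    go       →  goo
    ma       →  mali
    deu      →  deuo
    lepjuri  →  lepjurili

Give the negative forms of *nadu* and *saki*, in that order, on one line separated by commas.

The suffix is conditioned by the last vowel: -o when the last vowel of the stem is a rounded vowel (*go*, *deu*); -li when the last vowel of the stem is an unrounded vowel (*se*, *ma*, *lepjuri*).
Since the last vowel of *nadu* is /u/ (a rounded vowel), it takes -o, giving *naduo*.
*saki*: last vowel = /i/, an unrounded vowel → -li → *sakili*.

naduo, sakili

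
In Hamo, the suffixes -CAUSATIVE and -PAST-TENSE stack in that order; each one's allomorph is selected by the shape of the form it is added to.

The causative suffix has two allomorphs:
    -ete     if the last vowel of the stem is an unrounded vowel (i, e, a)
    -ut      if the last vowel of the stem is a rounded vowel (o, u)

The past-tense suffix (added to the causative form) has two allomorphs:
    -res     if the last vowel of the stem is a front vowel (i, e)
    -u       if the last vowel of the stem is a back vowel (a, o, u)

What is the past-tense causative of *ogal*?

*ogal* — last vowel /a/ (an unrounded vowel) → -ete → *ogalete*.
The causative form *ogalete*: last vowel = /e/, a front vowel → -res → *ogaleteres*.

ogaleteres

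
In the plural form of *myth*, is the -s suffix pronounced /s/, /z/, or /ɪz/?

/s/

The stem *myth* ends in a voiceless non-sibilant consonant.
The plural suffix surfaces as /ɪz/ after sibilants, /s/ after other voiceless consonants, and /z/ after other voiced sounds.
So the plural -s on *myth* is pronounced /s/.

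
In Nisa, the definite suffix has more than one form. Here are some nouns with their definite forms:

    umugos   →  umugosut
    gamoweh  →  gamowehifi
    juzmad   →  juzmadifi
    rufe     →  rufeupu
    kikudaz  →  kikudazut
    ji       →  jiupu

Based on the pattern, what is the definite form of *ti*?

The suffix is conditioned by the final sound: -ut when the stem ends in a sibilant (*umugos*, *kikudaz*); -ifi when the stem ends in a non-sibilant consonant (*gamoweh*, *juzmad*); -upu when the stem ends in a vowel (*rufe*, *ji*).
The final sound of *ti* is /i/, which is a vowel, so the suffix is -upu, giving *tiupu*.

tiupu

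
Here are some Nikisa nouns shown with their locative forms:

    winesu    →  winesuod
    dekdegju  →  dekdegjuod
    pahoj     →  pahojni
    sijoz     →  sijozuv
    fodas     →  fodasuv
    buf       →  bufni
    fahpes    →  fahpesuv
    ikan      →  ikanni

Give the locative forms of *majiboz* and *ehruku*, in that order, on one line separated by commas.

majibozuv, ehrukuod

The alternation tracks the final sound of the stem — -uv when the stem ends in a sibilant (*sijoz*, *fodas*, *fahpes*); -ni when the stem ends in a non-sibilant consonant (*pahoj*, *buf*, *ikan*); -od when the stem ends in a vowel (*winesu*, *dekdegju*).
*majiboz* — final sound /z/ (a sibilant) → -uv → *majibozuv*.
*ehruku*: final sound = /u/, a vowel → -od → *ehrukuod*.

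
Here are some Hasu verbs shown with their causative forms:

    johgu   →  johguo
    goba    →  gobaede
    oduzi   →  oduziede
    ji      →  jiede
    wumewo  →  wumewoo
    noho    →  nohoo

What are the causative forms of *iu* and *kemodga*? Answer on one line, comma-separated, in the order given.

The pattern is rounding harmony: -o when the last vowel of the stem is a rounded vowel (*johgu*, *wumewo*, *noho*); -ede when the last vowel of the stem is an unrounded vowel (*goba*, *oduzi*, *ji*).
Since the last vowel of *iu* is /u/ (a rounded vowel), it takes -o, giving *iuo*.
*kemodga*: last vowel = /a/, an unrounded vowel → -ede → *kemodgaede*.

iuo, kemodgaede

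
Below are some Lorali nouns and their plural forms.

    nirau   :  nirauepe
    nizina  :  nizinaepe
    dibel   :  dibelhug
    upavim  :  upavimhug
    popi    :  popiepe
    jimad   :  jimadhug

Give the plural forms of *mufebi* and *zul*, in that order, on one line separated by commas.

mufebiepe, zulhug

Looking at the final sound of each stem: -hug when the stem ends in a consonant (*dibel*, *upavim*, *jimad*); -epe when the stem ends in a vowel (*nirau*, *nizina*, *popi*).
*mufebi* — final sound /i/ (a vowel) → -epe → *mufebiepe*.
Since the final sound of *zul* is /l/ (a consonant), it takes -hug, giving *zulhug*.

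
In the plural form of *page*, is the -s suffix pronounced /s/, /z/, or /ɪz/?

The stem *page* ends in a sibilant (/s, z, ʃ, ʒ, tʃ, dʒ/).
The plural suffix surfaces as /ɪz/ after sibilants, /s/ after other voiceless consonants, and /z/ after other voiced sounds.
So the plural -s on *page* is pronounced /ɪz/.

/ɪz/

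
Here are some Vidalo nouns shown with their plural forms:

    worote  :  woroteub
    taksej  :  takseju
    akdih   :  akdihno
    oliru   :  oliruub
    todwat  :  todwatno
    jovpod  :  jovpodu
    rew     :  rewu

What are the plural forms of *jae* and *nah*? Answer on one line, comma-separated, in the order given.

jaeub, nahno

The alternation tracks the final sound of the stem — -no when the stem ends in a voiceless consonant (*akdih*, *todwat*); -u when the stem ends in a voiced consonant (*taksej*, *jovpod*, *rew*); -ub when the stem ends in a vowel (*worote*, *oliru*).
*jae*: final sound = /e/, a vowel → -ub → *jaeub*.
*nah* — final sound /h/ (a voiceless consonant) → -no → *nahno*.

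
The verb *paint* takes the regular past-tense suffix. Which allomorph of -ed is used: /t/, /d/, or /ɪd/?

/ɪd/

The stem *paint* ends in /t/ or /d/.
The -ed suffix is realized as /ɪd/ after /t, d/; as /t/ after other voiceless consonants; and as /d/ after other voiced sounds.
So -ed on *paint* is pronounced /ɪd/.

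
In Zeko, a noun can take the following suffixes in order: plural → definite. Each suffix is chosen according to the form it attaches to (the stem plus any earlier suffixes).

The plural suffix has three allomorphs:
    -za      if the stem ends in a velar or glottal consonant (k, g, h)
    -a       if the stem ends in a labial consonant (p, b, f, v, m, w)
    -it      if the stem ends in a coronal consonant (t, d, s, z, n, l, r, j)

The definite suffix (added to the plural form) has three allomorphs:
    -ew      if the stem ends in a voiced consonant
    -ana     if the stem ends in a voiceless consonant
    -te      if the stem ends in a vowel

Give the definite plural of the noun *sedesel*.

sedeselitana

*sedesel* — final consonant /l/ (coronal) → -it → *sedeselit*.
The final sound of the plural form *sedeselit* is /t/, which is a voiceless consonant, so the definite suffix is -ana, giving *sedeselitana*.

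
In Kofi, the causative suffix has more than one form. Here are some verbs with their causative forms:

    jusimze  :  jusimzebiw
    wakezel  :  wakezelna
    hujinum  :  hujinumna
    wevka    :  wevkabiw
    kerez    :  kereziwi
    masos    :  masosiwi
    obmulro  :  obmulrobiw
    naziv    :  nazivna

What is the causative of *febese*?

febesebiw

The pattern is sibilance of the final sound: -iwi when the stem ends in a sibilant (*kerez*, *masos*); -na when the stem ends in a non-sibilant consonant (*wakezel*, *hujinum*, *naziv*); -biw when the stem ends in a vowel (*jusimze*, *wevka*, *obmulro*).
*febese* — final sound /e/ (a vowel) → -biw → *febesebiw*.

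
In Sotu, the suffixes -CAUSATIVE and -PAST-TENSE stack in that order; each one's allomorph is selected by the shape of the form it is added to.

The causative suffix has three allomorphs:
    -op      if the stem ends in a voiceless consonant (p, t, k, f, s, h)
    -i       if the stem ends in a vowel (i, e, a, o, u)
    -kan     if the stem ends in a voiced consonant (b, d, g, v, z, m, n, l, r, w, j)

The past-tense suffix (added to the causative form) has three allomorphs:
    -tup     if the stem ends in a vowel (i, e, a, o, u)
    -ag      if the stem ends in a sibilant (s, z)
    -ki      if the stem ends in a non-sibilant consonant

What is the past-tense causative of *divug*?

divugkanki

*divug*: final sound = /g/, a voiced consonant → -kan → *divugkan*.
The final sound of the causative form *divugkan* is /n/, which is a non-sibilant consonant, so the past-tense suffix is -ki, giving *divugkanki*.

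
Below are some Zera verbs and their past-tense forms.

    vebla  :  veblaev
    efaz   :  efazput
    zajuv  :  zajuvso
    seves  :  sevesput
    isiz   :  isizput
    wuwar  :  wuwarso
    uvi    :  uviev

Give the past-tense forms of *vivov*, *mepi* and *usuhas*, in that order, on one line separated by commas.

vivovso, mepiev, usuhasput

Looking at the final sound of each stem: -put when the stem ends in a sibilant (*efaz*, *seves*, *isiz*); -so when the stem ends in a non-sibilant consonant (*zajuv*, *wuwar*); -ev when the stem ends in a vowel (*vebla*, *uvi*).
*vivov*: final sound = /v/, a non-sibilant consonant → -so → *vivovso*.
*mepi* — final sound /i/ (a vowel) → -ev → *mepiev*.
*usuhas* — final sound /s/ (a sibilant) → -put → *usuhasput*.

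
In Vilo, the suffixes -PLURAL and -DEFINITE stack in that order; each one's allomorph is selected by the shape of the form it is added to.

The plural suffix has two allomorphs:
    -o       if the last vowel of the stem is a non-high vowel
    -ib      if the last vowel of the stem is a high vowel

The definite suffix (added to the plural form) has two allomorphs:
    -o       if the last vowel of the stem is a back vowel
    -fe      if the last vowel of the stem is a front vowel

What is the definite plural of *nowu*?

Since the last vowel of *nowu* is /u/ (a high vowel), it takes -ib, giving *nowuib*.
The plural form *nowuib*: last vowel = /i/, a front vowel → -fe → *nowuibfe*.

nowuibfe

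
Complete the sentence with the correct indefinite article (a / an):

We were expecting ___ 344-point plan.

The indefinite article is chosen by the initial *sound* of the following word, not its spelling.
The number *344* is spoken "three hundred …", beginning with /θriː/ — a consonant sound.
So the article is *a*: We were expecting a 344-point plan.

a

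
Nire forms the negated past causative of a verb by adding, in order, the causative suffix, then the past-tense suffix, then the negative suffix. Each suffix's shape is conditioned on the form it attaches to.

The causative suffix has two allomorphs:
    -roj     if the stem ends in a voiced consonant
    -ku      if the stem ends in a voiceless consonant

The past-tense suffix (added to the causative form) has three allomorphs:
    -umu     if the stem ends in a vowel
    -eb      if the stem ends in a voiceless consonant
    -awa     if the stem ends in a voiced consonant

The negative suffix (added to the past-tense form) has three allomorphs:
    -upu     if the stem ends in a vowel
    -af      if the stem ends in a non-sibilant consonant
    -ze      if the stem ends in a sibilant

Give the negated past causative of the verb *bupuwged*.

bupuwgedrojawaupu

The final consonant of *bupuwged* is /d/, which is voiced, so the causative suffix is -roj, giving *bupuwgedroj*.
Since the final sound of the causative form *bupuwgedroj* is /j/ (a voiced consonant), it takes -awa, giving *bupuwgedrojawa*.
The past-tense form *bupuwgedrojawa* — final sound /a/ (a vowel) → -upu → *bupuwgedrojawaupu*.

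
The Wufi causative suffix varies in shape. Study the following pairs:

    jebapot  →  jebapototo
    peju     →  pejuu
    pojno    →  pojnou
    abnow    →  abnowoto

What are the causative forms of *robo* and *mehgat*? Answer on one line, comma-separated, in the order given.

robou, mehgatoto

The suffix is conditioned by the final sound: -oto when the stem ends in a consonant (*jebapot*, *abnow*); -u when the stem ends in a vowel (*peju*, *pojno*).
*robo* — final sound /o/ (a vowel) → -u → *robou*.
*mehgat*: final sound = /t/, a consonant → -oto → *mehgatoto*.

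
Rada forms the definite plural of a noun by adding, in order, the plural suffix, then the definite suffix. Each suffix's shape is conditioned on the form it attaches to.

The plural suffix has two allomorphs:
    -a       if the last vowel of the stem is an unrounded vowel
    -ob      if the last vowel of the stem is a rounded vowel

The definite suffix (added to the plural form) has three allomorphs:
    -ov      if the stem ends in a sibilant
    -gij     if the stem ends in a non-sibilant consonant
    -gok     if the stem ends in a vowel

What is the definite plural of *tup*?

*tup* — last vowel /u/ (a rounded vowel) → -ob → *tupob*.
The plural form *tupob* — final sound /b/ (a non-sibilant consonant) → -gij → *tupobgij*.

tupobgij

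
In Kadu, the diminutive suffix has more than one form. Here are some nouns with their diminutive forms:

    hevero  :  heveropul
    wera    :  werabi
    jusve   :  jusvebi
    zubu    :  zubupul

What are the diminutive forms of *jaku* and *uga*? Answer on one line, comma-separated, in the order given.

The alternation tracks the last vowel of the stem — -pul when the last vowel of the stem is a rounded vowel (*hevero*, *zubu*); -bi when the last vowel of the stem is an unrounded vowel (*wera*, *jusve*).
Since the last vowel of *jaku* is /u/ (a rounded vowel), it takes -pul, giving *jakupul*.
*uga* — last vowel /a/ (an unrounded vowel) → -bi → *ugabi*.

jakupul, ugabi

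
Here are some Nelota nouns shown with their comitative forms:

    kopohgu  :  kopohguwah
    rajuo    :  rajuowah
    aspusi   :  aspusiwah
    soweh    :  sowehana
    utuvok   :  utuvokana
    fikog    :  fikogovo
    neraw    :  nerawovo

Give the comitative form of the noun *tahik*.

tahikana

Looking at the final sound of each stem: -ana when the stem ends in a voiceless consonant (*soweh*, *utuvok*); -ovo when the stem ends in a voiced consonant (*fikog*, *neraw*); -wah when the stem ends in a vowel (*kopohgu*, *rajuo*, *aspusi*).
*tahik*: final sound = /k/, a voiceless consonant → -ana → *tahikana*.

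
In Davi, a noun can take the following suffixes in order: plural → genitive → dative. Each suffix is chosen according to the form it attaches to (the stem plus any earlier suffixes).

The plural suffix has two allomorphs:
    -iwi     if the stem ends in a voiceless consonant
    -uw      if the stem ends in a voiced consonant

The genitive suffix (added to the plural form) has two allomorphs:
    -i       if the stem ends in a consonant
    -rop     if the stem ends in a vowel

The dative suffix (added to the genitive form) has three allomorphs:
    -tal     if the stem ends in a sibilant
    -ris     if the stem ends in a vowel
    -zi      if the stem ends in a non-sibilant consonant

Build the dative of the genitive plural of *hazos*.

hazosiwiropzi

Since the final consonant of *hazos* is /s/ (voiceless), it takes -iwi, giving *hazosiwi*.
Since the final sound of the plural form *hazosiwi* is /i/ (a vowel), it takes -rop, giving *hazosiwirop*.
Since the final sound of the genitive form *hazosiwirop* is /p/ (a non-sibilant consonant), it takes -zi, giving *hazosiwiropzi*.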